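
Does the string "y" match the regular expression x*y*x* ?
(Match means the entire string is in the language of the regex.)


|string| = 1; first = 'y'; last = 'y'

Yes, "y" matches x*y*x*


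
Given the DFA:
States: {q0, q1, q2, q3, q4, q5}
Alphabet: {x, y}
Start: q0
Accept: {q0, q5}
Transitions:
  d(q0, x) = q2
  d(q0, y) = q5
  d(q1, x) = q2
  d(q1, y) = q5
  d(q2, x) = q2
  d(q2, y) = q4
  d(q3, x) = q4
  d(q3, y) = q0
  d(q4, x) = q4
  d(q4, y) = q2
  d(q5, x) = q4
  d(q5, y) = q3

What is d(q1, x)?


Looking up transition d(q1, x)

q2


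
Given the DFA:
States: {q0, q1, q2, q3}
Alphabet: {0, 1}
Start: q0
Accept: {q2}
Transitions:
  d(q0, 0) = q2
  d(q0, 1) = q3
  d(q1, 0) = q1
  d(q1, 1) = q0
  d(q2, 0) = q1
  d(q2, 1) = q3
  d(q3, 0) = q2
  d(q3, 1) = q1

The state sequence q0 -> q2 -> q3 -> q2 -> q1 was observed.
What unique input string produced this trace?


Trace back each transition to find the symbol:
  q0 --[0]--> q2
  q2 --[1]--> q3
  q3 --[0]--> q2
  q2 --[0]--> q1

"0100"


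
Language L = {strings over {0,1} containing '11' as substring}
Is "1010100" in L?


'11' does not occur

No, "1010100" is not in L


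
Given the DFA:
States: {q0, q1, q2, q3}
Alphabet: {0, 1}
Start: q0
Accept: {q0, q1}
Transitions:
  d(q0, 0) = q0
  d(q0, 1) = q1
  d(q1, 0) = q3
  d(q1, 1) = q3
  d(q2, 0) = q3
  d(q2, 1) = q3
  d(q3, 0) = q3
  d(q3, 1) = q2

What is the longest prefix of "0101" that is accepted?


Run the DFA, marking each prefix where the state is accepting:
  "" -> q0 [accept]
  "0" -> q0 [accept]
  "01" -> q1 [accept]
  "010" -> q3 [reject]
  "0101" -> q2 [reject]

"01"


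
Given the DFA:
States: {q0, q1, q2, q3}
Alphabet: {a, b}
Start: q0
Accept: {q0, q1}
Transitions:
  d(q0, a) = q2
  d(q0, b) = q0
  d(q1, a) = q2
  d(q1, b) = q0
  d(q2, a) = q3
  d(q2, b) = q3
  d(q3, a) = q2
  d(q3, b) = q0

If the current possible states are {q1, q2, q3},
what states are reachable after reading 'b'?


Apply transition on 'b' from each current state:
  d(q1, b) = q0
  d(q2, b) = q3
  d(q3, b) = q0

{q0, q3}


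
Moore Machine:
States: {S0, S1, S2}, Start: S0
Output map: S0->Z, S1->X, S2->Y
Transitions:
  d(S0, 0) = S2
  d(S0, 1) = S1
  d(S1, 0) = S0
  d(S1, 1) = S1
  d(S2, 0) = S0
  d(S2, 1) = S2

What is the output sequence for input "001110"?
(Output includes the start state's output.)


Start: S0 (output Z)
  --0--> S2 (output Y)
  --0--> S0 (output Z)
  --1--> S1 (output X)
  --1--> S1 (output X)
  --1--> S1 (output X)
  --0--> S0 (output Z)

"ZYZXXXZ"


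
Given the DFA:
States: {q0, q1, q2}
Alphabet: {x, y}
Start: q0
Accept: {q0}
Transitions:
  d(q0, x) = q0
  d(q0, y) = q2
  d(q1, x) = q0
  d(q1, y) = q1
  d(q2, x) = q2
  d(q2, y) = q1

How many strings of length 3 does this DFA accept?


Enumerating all length-3 strings:
  "xxx" -> q0 [accept]
  "xxy" -> q2 [reject]
  "xyx" -> q2 [reject]
  "xyy" -> q1 [reject]
  "yxx" -> q2 [reject]
  "yxy" -> q1 [reject]
  "yyx" -> q0 [accept]
  "yyy" -> q1 [reject]

2 out of 8


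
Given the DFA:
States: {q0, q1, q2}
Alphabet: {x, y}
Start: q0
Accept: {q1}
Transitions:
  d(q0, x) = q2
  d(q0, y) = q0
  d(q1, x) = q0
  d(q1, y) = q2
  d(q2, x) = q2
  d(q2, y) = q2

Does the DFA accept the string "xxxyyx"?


Trace: q0 -> q2 -> q2 -> q2 -> q2 -> q2 -> q2
Final state: q2
Accept states: {q1}

No, rejected (final state q2 is not an accept state)


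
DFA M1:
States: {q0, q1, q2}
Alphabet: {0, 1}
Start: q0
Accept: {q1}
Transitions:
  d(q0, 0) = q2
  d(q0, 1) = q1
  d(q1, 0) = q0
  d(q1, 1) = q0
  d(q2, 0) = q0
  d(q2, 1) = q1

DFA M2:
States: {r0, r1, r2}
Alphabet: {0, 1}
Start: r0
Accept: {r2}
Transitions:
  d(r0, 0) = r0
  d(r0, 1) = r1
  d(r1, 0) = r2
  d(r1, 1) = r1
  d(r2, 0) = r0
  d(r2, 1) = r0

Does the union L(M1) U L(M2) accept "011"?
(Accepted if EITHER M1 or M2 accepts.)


M1: final=q0 accepted=False
M2: final=r1 accepted=False

No, union rejects (neither accepts)


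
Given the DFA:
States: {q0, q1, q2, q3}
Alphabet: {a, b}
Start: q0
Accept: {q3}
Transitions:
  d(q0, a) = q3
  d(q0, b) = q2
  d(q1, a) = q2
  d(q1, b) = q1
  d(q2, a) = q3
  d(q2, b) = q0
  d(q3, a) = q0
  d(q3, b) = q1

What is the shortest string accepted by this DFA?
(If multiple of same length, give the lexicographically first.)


BFS by string length (lex-first path to each state shown):
  len 0: q0<-""
  len 1: q2<-"b", q3<-"a"
Found accept state at length 1.

"a"


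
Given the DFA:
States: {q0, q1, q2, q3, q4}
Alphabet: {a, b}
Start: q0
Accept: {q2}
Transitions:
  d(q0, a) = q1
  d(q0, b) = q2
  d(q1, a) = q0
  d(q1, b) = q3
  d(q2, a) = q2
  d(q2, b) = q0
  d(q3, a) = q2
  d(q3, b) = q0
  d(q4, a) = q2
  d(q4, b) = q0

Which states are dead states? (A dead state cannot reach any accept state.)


Forward reachability from each state:
  q0 -> reaches accept state q2 (live)
  q1 -> reaches accept state q2 (live)
  q2 -> reaches accept state q2 (live)
  q3 -> reaches accept state q2 (live)
  q4 -> reaches accept state q2 (live)

None (all states can reach an accept state)


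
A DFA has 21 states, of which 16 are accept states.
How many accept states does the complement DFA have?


Complement swaps accept and non-accept states.
21 - 16 = 5

5


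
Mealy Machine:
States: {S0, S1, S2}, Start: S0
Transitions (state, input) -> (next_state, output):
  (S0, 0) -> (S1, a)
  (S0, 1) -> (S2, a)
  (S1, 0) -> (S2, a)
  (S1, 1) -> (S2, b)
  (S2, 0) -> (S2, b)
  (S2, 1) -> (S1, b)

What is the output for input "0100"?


Step-by-step:
  (S0, 0) -> (S1, a)
  (S1, 1) -> (S2, b)
  (S2, 0) -> (S2, b)
  (S2, 0) -> (S2, b)

"abbb"


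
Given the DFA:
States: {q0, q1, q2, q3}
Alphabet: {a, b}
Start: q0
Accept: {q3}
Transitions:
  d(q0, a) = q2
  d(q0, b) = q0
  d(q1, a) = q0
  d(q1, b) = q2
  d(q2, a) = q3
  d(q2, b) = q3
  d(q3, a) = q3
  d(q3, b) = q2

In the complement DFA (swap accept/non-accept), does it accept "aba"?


Trace: q0 -> q2 -> q3 -> q3
Final: q3
Original accept: {q3}
Complement: q3 is in original accept

No, complement rejects (original accepts)


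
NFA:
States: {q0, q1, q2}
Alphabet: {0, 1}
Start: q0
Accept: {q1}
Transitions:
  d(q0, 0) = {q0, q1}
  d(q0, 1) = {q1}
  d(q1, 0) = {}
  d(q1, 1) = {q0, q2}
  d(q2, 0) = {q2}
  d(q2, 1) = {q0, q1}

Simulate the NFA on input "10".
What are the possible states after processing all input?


Start: {q0}
  --1--> {q1}
  --0--> {}

{} (empty set, no valid transitions)


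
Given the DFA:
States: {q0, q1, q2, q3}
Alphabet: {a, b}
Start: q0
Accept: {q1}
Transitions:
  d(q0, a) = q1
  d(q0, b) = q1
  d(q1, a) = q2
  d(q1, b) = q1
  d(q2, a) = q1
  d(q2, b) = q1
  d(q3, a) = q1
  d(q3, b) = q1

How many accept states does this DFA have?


Accept states listed: {q1}
Counting: q1(1)

1


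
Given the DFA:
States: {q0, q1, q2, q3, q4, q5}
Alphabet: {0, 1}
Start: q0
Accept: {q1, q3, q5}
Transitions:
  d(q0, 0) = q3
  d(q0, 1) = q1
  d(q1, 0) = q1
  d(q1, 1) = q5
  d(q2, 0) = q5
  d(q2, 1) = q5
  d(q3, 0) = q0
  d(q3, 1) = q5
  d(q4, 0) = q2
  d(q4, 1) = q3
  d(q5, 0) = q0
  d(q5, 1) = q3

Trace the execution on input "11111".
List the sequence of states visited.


Input: 11111
d(q0, 1) = q1
d(q1, 1) = q5
d(q5, 1) = q3
d(q3, 1) = q5
d(q5, 1) = q3


q0 -> q1 -> q5 -> q3 -> q5 -> q3


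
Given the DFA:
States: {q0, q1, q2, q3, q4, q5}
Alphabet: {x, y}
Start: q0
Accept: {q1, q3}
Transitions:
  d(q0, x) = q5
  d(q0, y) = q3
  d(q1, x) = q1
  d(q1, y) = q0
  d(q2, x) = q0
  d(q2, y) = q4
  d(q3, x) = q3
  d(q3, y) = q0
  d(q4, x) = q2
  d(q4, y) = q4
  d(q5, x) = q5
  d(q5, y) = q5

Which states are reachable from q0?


BFS from q0:
  layer 0: {q0}
  layer 1: {q3, q5}

{q0, q3, q5}


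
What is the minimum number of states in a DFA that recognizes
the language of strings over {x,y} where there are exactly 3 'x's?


States: count = 0, 1, ..., 3 (that's 4 states), plus a dead state for count > 3.
Total: 4 + 1 = 5. Accept = count-3 state.

5


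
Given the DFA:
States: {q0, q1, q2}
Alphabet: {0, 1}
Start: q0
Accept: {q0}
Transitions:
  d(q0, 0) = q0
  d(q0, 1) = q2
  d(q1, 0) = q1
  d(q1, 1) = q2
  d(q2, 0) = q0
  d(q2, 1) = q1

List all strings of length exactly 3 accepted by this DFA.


All strings of length 3: 8 total
Accepted: 3

"000", "010", "100"


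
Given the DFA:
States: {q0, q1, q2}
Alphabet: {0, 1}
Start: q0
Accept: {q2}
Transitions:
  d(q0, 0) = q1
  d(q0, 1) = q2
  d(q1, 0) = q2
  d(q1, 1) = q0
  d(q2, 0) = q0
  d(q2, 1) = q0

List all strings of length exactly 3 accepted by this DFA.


All strings of length 3: 8 total
Accepted: 3

"011", "101", "111"


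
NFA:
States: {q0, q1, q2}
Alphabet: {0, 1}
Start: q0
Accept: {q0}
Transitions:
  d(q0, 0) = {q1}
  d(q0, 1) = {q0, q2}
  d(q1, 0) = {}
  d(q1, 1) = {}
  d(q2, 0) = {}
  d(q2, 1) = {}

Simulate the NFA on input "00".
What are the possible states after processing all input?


Start: {q0}
  --0--> {q1}
  --0--> {}

{} (empty set, no valid transitions)


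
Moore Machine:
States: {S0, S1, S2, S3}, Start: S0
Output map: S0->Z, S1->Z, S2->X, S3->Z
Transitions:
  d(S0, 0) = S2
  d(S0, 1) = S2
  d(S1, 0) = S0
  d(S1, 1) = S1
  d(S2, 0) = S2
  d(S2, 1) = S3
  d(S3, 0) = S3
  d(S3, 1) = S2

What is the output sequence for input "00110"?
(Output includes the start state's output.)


Start: S0 (output Z)
  --0--> S2 (output X)
  --0--> S2 (output X)
  --1--> S3 (output Z)
  --1--> S2 (output X)
  --0--> S2 (output X)

"ZXXZXX"


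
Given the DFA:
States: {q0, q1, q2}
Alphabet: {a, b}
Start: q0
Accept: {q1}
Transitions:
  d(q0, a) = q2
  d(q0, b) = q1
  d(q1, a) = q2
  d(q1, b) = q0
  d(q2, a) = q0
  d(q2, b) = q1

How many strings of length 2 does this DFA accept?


Enumerating all length-2 strings:
  "aa" -> q0 [reject]
  "ab" -> q1 [accept]
  "ba" -> q2 [reject]
  "bb" -> q0 [reject]

1 out of 4


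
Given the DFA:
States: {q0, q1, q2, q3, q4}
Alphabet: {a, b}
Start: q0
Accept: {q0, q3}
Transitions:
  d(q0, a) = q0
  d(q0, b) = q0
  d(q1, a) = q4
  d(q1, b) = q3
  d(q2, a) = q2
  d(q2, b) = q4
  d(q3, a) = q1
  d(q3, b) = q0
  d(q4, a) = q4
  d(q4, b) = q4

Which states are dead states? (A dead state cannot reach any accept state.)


Forward reachability from each state:
  q0 -> reaches accept state q0 (live)
  q1 -> reaches accept state q0 (live)
  q2 -> reaches {q2, q4}, no accept state (dead)
  q3 -> reaches accept state q0 (live)
  q4 -> reaches {q4}, no accept state (dead)

{q2, q4}


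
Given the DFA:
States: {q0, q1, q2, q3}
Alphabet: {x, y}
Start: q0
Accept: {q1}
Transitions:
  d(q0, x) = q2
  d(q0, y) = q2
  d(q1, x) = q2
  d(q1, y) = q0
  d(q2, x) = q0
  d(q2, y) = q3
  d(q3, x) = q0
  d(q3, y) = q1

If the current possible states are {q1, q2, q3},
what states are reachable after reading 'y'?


Apply transition on 'y' from each current state:
  d(q1, y) = q0
  d(q2, y) = q3
  d(q3, y) = q1

{q0, q1, q3}


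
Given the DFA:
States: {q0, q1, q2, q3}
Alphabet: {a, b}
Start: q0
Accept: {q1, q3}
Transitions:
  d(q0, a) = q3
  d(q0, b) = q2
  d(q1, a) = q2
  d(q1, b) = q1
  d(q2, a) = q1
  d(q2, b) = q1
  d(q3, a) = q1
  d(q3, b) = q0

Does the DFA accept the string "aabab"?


Trace: q0 -> q3 -> q1 -> q1 -> q2 -> q1
Final state: q1
Accept states: {q1, q3}

Yes, accepted (final state q1 is an accept state)


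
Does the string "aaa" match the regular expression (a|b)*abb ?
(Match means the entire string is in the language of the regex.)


|string| = 3; first = 'a'; last = 'a'

No, "aaa" does not match (a|b)*abb


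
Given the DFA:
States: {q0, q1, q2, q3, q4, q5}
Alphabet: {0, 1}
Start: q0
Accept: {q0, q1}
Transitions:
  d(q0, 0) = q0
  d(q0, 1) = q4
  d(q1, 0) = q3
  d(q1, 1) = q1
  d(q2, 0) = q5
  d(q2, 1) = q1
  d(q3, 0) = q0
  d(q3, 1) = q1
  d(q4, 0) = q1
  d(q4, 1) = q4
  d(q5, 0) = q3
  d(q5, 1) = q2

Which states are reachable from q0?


BFS from q0:
  layer 0: {q0}
  layer 1: {q4}
  layer 2: {q1}
  layer 3: {q3}

{q0, q1, q3, q4}


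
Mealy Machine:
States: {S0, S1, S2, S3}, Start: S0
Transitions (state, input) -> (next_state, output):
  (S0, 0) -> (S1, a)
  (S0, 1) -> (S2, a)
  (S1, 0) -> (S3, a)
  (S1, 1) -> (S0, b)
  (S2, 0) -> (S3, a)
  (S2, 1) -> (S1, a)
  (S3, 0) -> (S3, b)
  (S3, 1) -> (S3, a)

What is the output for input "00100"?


Step-by-step:
  (S0, 0) -> (S1, a)
  (S1, 0) -> (S3, a)
  (S3, 1) -> (S3, a)
  (S3, 0) -> (S3, b)
  (S3, 0) -> (S3, b)

"aaabb"


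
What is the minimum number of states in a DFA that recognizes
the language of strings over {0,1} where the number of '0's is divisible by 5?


States track (count of '0') mod 5.
Need 5 states: one per remainder 0..4; accept = remainder 0.

5


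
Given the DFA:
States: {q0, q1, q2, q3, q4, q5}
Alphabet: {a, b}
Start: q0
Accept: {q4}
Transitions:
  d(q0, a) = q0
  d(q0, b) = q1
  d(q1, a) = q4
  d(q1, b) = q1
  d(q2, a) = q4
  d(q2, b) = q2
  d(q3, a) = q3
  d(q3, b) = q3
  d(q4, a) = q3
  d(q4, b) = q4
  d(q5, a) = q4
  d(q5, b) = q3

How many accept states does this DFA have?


Accept states listed: {q4}
Counting: q4(1)

1


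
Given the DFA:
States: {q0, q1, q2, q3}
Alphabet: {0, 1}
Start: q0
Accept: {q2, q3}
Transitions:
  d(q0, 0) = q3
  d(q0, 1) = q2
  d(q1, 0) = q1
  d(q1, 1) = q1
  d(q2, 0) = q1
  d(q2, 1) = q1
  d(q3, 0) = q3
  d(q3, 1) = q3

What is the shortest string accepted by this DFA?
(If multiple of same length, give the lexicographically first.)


BFS by string length (lex-first path to each state shown):
  len 0: q0<-""
  len 1: q2<-"1", q3<-"0"
Found accept state at length 1.

"0"


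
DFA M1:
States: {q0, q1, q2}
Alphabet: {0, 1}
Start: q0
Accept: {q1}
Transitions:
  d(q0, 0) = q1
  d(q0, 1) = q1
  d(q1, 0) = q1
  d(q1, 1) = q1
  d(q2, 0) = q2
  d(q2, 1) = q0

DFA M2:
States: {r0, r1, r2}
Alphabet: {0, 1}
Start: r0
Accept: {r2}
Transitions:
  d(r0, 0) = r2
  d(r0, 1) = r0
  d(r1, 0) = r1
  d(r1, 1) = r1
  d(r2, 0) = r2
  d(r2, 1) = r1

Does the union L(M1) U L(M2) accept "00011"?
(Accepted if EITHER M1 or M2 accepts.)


M1: final=q1 accepted=True
M2: final=r1 accepted=False

Yes, union accepts


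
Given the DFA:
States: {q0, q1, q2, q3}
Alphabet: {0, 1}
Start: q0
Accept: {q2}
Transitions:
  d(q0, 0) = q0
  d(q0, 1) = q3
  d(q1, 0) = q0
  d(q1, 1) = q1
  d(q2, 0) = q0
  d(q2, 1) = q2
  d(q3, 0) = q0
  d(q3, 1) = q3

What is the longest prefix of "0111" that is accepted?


Run the DFA, marking each prefix where the state is accepting:
  "" -> q0 [reject]
  "0" -> q0 [reject]
  "01" -> q3 [reject]
  "011" -> q3 [reject]
  "0111" -> q3 [reject]

No prefix is accepted


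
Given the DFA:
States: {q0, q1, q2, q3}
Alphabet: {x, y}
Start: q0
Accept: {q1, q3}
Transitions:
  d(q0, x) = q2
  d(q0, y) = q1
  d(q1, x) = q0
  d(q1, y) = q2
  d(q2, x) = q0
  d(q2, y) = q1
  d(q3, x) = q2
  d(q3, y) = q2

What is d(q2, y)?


Looking up transition d(q2, y)

q1


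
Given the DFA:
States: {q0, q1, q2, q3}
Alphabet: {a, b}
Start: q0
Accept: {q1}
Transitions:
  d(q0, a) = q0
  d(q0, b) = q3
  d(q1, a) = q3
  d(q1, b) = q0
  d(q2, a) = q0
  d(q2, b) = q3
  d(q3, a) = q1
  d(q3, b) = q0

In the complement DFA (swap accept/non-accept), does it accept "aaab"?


Trace: q0 -> q0 -> q0 -> q0 -> q3
Final: q3
Original accept: {q1}
Complement: q3 is not in original accept

Yes, complement accepts (original rejects)


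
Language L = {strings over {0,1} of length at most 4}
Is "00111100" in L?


length = 8

No, "00111100" is not in L


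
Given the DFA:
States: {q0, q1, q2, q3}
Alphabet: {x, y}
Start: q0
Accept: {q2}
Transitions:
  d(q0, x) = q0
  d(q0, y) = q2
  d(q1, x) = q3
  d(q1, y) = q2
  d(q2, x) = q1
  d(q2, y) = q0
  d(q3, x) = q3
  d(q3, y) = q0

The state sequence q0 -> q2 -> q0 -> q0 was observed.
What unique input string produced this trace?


Trace back each transition to find the symbol:
  q0 --[y]--> q2
  q2 --[y]--> q0
  q0 --[x]--> q0

"yyx"


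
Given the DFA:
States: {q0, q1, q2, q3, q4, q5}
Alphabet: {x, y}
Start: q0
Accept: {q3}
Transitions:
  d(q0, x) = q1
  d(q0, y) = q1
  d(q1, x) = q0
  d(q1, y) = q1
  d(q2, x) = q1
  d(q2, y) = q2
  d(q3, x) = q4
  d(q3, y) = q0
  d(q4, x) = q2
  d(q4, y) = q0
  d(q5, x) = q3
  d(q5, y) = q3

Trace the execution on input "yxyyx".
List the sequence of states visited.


Input: yxyyx
d(q0, y) = q1
d(q1, x) = q0
d(q0, y) = q1
d(q1, y) = q1
d(q1, x) = q0


q0 -> q1 -> q0 -> q1 -> q1 -> q0


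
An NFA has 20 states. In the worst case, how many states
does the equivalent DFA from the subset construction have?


Subset construction: one DFA state per subset of NFA states.
2^20 = 1048576

1048576


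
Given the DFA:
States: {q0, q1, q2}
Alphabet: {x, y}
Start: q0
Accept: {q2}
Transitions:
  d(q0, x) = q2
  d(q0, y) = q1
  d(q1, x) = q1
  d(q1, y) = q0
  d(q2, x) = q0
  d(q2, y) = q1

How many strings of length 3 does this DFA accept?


Enumerating all length-3 strings:
  "xxx" -> q2 [accept]
  "xxy" -> q1 [reject]
  "xyx" -> q1 [reject]
  "xyy" -> q0 [reject]
  "yxx" -> q1 [reject]
  "yxy" -> q0 [reject]
  "yyx" -> q2 [accept]
  "yyy" -> q1 [reject]

2 out of 8


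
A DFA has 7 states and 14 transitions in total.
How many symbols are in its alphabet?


Each state has exactly one transition per symbol.
|alphabet| = transitions / states = 14 / 7 = 2

2


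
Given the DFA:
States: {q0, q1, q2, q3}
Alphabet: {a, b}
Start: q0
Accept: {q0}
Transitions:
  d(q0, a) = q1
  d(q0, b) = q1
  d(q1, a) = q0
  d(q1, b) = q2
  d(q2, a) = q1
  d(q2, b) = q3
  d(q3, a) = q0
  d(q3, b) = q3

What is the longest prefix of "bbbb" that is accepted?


Run the DFA, marking each prefix where the state is accepting:
  "" -> q0 [accept]
  "b" -> q1 [reject]
  "bb" -> q2 [reject]
  "bbb" -> q3 [reject]
  "bbbb" -> q3 [reject]

""


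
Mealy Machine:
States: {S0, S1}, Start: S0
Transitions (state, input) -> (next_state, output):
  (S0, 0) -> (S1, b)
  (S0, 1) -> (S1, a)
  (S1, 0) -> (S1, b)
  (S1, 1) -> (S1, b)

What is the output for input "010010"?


Step-by-step:
  (S0, 0) -> (S1, b)
  (S1, 1) -> (S1, b)
  (S1, 0) -> (S1, b)
  (S1, 0) -> (S1, b)
  (S1, 1) -> (S1, b)
  (S1, 0) -> (S1, b)

"bbbbbb"


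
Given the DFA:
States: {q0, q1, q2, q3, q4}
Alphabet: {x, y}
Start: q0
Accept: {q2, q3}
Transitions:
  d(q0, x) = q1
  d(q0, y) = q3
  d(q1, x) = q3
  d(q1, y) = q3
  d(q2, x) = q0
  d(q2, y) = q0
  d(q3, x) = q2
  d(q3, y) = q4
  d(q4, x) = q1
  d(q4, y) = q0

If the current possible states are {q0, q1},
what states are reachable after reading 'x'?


Apply transition on 'x' from each current state:
  d(q0, x) = q1
  d(q1, x) = q3

{q1, q3}


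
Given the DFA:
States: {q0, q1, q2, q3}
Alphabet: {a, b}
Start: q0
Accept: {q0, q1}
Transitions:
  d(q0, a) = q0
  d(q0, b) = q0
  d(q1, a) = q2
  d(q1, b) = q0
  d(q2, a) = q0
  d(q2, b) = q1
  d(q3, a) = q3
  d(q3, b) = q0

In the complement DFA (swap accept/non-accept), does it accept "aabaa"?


Trace: q0 -> q0 -> q0 -> q0 -> q0 -> q0
Final: q0
Original accept: {q0, q1}
Complement: q0 is in original accept

No, complement rejects (original accepts)


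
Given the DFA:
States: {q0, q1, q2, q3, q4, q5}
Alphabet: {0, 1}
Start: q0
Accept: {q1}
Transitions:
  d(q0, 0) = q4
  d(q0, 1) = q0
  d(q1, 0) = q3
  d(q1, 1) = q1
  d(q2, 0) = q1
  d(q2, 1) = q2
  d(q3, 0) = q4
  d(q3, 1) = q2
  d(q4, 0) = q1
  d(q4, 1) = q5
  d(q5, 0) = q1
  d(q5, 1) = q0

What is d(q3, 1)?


Looking up transition d(q3, 1)

q2


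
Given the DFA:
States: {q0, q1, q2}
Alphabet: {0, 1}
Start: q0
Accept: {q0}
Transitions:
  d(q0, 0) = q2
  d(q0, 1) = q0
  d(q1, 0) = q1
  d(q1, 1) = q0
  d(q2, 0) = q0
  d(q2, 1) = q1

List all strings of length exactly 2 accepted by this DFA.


All strings of length 2: 4 total
Accepted: 2

"00", "11"


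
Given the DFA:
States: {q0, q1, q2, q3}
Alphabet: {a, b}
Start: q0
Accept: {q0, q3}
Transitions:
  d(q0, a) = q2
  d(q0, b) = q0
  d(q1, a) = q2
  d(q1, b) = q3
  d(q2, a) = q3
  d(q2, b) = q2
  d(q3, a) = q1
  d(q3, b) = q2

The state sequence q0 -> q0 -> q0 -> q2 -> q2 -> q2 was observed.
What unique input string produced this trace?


Trace back each transition to find the symbol:
  q0 --[b]--> q0
  q0 --[b]--> q0
  q0 --[a]--> q2
  q2 --[b]--> q2
  q2 --[b]--> q2

"bbabb"


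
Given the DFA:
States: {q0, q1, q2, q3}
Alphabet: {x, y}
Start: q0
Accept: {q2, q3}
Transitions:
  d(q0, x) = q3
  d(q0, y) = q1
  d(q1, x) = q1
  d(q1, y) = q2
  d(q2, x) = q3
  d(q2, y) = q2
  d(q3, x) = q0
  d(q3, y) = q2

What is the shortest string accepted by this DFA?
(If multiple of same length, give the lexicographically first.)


BFS by string length (lex-first path to each state shown):
  len 0: q0<-""
  len 1: q1<-"y", q3<-"x"
Found accept state at length 1.

"x"


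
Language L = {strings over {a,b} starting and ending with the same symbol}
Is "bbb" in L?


first = 'b', last = 'b'

Yes, "bbb" is in L


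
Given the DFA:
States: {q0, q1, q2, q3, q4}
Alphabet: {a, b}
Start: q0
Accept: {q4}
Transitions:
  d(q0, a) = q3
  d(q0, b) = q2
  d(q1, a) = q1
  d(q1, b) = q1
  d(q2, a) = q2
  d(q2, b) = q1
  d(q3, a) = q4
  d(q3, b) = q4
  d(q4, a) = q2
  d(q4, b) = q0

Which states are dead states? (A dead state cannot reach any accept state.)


Forward reachability from each state:
  q0 -> reaches accept state q4 (live)
  q1 -> reaches {q1}, no accept state (dead)
  q2 -> reaches {q1, q2}, no accept state (dead)
  q3 -> reaches accept state q4 (live)
  q4 -> reaches accept state q4 (live)

{q1, q2}


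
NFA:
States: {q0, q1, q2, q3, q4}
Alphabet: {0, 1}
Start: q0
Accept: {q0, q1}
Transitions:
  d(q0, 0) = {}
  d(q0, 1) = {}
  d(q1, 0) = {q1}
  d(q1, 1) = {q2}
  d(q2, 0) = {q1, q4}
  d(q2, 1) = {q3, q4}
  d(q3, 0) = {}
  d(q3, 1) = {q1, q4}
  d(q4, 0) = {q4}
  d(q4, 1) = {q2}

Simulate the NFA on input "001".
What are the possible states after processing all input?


Start: {q0}
  --0--> {}
  --0--> {}
  --1--> {}

{} (empty set, no valid transitions)


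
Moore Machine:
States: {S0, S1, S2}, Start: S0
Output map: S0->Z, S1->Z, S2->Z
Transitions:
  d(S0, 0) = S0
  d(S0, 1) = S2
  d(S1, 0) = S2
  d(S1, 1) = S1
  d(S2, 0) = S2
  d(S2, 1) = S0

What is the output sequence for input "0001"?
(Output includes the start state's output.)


Start: S0 (output Z)
  --0--> S0 (output Z)
  --0--> S0 (output Z)
  --0--> S0 (output Z)
  --1--> S2 (output Z)

"ZZZZZ"


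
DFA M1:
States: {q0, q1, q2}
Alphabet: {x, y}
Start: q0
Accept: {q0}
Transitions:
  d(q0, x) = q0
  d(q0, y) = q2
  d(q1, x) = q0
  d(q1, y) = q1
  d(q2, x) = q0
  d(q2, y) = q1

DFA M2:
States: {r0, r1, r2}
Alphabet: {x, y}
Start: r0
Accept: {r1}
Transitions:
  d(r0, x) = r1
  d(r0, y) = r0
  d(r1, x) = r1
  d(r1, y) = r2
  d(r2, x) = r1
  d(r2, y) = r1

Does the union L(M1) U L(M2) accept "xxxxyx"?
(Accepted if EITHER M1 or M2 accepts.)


M1: final=q0 accepted=True
M2: final=r1 accepted=True

Yes, union accepts


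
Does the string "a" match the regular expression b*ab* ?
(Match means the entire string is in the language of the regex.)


|string| = 1; first = 'a'; last = 'a'

Yes, "a" matches b*ab*


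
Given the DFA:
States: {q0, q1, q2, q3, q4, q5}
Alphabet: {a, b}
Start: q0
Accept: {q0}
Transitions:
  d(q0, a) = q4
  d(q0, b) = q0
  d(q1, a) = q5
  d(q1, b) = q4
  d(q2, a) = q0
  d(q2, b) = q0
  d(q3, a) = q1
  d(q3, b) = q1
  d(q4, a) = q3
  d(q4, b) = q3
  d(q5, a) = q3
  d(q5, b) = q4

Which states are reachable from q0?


BFS from q0:
  layer 0: {q0}
  layer 1: {q4}
  layer 2: {q3}
  layer 3: {q1}
  layer 4: {q5}

{q0, q1, q3, q4, q5}


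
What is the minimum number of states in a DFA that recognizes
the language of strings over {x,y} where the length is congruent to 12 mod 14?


States track (length) mod 14.
Need 14 states: one per remainder 0..13; accept = remainder 12.

14


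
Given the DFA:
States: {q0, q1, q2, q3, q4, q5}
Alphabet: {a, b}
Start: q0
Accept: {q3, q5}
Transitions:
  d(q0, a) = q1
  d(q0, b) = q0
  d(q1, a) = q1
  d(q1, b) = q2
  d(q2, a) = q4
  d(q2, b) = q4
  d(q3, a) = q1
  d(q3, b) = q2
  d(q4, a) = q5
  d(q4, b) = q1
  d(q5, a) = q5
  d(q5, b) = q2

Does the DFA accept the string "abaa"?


Trace: q0 -> q1 -> q2 -> q4 -> q5
Final state: q5
Accept states: {q3, q5}

Yes, accepted (final state q5 is an accept state)


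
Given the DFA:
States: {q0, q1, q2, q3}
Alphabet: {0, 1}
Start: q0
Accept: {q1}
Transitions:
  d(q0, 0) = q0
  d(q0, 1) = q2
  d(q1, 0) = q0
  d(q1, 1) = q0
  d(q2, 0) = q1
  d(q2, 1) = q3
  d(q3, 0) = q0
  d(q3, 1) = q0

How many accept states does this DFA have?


Accept states listed: {q1}
Counting: q1(1)

1


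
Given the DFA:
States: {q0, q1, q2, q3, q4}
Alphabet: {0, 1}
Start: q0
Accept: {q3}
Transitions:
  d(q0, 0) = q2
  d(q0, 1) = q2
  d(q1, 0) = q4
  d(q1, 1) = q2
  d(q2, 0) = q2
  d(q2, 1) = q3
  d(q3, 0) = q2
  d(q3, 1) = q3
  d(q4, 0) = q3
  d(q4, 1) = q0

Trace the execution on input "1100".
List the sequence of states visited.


Input: 1100
d(q0, 1) = q2
d(q2, 1) = q3
d(q3, 0) = q2
d(q2, 0) = q2


q0 -> q2 -> q3 -> q2 -> q2


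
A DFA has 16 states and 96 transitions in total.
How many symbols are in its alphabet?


Each state has exactly one transition per symbol.
|alphabet| = transitions / states = 96 / 16 = 6

6


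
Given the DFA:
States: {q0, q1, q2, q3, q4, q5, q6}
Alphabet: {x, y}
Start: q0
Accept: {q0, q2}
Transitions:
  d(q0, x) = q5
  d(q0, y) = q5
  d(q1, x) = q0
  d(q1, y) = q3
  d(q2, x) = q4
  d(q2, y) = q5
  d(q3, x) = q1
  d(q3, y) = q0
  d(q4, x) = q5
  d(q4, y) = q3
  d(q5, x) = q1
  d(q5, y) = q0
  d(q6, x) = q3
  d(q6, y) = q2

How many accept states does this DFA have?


Accept states listed: {q0, q2}
Counting: q0(1) q2(2)

2


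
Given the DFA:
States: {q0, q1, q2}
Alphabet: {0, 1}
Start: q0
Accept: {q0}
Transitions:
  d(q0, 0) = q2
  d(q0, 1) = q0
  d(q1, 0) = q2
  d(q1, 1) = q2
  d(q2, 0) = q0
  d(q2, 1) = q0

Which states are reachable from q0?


BFS from q0:
  layer 0: {q0}
  layer 1: {q2}

{q0, q2}


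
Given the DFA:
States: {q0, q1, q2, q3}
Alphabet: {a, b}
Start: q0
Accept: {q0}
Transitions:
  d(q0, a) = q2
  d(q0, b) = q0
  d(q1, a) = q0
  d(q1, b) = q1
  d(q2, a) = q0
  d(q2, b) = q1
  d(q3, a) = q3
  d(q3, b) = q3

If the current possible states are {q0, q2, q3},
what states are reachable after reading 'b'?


Apply transition on 'b' from each current state:
  d(q0, b) = q0
  d(q2, b) = q1
  d(q3, b) = q3

{q0, q1, q3}


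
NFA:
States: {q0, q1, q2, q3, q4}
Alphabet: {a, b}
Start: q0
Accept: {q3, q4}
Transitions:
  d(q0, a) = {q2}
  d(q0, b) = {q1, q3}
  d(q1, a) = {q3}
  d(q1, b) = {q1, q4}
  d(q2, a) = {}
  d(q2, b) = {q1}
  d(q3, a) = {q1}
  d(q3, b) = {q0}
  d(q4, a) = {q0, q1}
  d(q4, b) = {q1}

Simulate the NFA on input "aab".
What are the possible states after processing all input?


Start: {q0}
  --a--> {q2}
  --a--> {}
  --b--> {}

{} (empty set, no valid transitions)


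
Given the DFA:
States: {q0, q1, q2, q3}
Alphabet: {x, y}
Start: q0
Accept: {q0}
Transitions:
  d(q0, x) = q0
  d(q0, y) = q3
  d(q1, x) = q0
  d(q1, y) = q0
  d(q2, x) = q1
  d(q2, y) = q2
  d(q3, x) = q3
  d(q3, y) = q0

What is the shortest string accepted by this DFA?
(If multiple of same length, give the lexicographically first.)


BFS by string length (lex-first path to each state shown):
  len 0: q0<-""
Found accept state at length 0.

"" (empty string)


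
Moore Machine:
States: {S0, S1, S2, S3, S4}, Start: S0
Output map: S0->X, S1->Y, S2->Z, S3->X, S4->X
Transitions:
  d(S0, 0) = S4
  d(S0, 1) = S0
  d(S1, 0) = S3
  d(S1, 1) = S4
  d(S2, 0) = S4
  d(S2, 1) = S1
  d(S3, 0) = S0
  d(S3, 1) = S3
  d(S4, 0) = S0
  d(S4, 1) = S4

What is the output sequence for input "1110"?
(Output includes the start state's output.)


Start: S0 (output X)
  --1--> S0 (output X)
  --1--> S0 (output X)
  --1--> S0 (output X)
  --0--> S4 (output X)

"XXXXX"


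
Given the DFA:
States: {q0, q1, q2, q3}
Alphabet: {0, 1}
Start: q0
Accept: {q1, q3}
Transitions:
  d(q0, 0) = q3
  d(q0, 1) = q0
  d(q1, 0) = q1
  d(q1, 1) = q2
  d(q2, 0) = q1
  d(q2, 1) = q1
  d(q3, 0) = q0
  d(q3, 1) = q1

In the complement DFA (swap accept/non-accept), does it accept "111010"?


Trace: q0 -> q0 -> q0 -> q0 -> q3 -> q1 -> q1
Final: q1
Original accept: {q1, q3}
Complement: q1 is in original accept

No, complement rejects (original accepts)


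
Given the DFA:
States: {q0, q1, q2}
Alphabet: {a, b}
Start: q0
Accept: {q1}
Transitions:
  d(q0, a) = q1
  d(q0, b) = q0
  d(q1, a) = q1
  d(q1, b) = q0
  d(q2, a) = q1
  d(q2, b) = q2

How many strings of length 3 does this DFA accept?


Enumerating all length-3 strings:
  "aaa" -> q1 [accept]
  "aab" -> q0 [reject]
  "aba" -> q1 [accept]
  "abb" -> q0 [reject]
  "baa" -> q1 [accept]
  "bab" -> q0 [reject]
  "bba" -> q1 [accept]
  "bbb" -> q0 [reject]

4 out of 8


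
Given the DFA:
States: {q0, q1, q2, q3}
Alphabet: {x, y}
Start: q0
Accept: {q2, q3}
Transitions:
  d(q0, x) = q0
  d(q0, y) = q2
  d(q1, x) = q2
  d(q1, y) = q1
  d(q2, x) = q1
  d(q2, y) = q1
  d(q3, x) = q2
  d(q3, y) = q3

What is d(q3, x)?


Looking up transition d(q3, x)

q2


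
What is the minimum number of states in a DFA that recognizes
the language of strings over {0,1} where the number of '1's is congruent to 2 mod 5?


States track (count of '1') mod 5.
Need 5 states: one per remainder 0..4; accept = remainder 2.

5


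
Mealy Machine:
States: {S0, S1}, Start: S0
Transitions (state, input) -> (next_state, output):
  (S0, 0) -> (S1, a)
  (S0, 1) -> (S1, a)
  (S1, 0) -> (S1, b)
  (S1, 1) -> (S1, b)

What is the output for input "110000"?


Step-by-step:
  (S0, 1) -> (S1, a)
  (S1, 1) -> (S1, b)
  (S1, 0) -> (S1, b)
  (S1, 0) -> (S1, b)
  (S1, 0) -> (S1, b)
  (S1, 0) -> (S1, b)

"abbbbb"


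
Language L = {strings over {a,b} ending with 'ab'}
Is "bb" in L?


last two symbols = 'bb'

No, "bb" is not in L


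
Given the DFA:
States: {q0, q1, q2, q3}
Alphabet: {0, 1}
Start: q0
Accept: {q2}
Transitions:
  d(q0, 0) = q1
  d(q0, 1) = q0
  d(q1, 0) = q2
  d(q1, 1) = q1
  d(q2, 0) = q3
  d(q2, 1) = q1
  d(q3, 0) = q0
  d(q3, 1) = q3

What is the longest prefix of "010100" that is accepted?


Run the DFA, marking each prefix where the state is accepting:
  "" -> q0 [reject]
  "0" -> q1 [reject]
  "01" -> q1 [reject]
  "010" -> q2 [accept]
  "0101" -> q1 [reject]
  "01010" -> q2 [accept]
  "010100" -> q3 [reject]

"01010"


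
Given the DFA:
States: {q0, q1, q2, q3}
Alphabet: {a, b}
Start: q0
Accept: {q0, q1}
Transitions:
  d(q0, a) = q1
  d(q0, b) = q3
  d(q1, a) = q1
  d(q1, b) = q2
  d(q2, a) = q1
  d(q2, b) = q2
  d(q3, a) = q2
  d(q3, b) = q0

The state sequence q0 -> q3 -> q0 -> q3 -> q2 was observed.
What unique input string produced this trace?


Trace back each transition to find the symbol:
  q0 --[b]--> q3
  q3 --[b]--> q0
  q0 --[b]--> q3
  q3 --[a]--> q2

"bbba"


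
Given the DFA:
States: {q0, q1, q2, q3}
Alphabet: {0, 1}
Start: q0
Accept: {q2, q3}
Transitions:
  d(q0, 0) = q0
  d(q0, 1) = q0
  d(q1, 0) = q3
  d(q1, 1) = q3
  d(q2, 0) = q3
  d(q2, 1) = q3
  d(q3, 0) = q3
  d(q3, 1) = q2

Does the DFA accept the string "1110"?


Trace: q0 -> q0 -> q0 -> q0 -> q0
Final state: q0
Accept states: {q2, q3}

No, rejected (final state q0 is not an accept state)


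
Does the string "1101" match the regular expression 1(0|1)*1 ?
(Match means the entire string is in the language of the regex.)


|string| = 4; first = '1'; last = '1'

Yes, "1101" matches 1(0|1)*1


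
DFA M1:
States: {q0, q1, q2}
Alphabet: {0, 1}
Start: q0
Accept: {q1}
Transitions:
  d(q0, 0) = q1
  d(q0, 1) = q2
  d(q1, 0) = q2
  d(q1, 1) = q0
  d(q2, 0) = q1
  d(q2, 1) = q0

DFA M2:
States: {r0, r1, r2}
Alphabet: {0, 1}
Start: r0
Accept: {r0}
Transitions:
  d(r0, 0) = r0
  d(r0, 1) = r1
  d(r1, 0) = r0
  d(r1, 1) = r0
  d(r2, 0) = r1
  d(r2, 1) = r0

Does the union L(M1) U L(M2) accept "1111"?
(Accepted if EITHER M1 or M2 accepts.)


M1: final=q0 accepted=False
M2: final=r0 accepted=True

Yes, union accepts


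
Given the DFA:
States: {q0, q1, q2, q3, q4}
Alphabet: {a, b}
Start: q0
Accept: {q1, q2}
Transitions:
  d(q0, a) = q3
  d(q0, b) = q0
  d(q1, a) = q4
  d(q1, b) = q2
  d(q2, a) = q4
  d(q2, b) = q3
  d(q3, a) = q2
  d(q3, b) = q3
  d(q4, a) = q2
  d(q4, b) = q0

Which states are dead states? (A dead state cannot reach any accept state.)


Forward reachability from each state:
  q0 -> reaches accept state q2 (live)
  q1 -> reaches accept state q1 (live)
  q2 -> reaches accept state q2 (live)
  q3 -> reaches accept state q2 (live)
  q4 -> reaches accept state q2 (live)

None (all states can reach an accept state)


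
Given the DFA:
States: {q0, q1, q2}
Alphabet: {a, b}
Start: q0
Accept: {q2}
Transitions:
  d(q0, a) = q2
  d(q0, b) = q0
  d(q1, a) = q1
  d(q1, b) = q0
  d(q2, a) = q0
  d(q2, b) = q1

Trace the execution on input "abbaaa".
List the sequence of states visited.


Input: abbaaa
d(q0, a) = q2
d(q2, b) = q1
d(q1, b) = q0
d(q0, a) = q2
d(q2, a) = q0
d(q0, a) = q2


q0 -> q2 -> q1 -> q0 -> q2 -> q0 -> q2


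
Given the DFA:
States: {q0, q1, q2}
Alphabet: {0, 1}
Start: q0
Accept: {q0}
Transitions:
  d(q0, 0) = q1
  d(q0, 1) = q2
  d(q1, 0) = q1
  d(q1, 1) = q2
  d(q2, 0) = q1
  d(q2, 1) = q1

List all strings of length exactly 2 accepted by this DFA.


All strings of length 2: 4 total
Accepted: 0

None


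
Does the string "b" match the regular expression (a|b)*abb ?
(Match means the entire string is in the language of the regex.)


|string| = 1; first = 'b'; last = 'b'

No, "b" does not match (a|b)*abb


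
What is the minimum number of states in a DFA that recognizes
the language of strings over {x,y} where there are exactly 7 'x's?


States: count = 0, 1, ..., 7 (that's 8 states), plus a dead state for count > 7.
Total: 8 + 1 = 9. Accept = count-7 state.

9


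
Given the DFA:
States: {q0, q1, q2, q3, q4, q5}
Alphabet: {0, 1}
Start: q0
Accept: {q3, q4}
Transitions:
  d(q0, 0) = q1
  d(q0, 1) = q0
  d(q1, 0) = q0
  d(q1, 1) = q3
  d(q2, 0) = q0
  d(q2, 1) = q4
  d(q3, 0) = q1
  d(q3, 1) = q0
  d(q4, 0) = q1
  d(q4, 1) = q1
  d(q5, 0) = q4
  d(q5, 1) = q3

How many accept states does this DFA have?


Accept states listed: {q3, q4}
Counting: q3(1) q4(2)

2


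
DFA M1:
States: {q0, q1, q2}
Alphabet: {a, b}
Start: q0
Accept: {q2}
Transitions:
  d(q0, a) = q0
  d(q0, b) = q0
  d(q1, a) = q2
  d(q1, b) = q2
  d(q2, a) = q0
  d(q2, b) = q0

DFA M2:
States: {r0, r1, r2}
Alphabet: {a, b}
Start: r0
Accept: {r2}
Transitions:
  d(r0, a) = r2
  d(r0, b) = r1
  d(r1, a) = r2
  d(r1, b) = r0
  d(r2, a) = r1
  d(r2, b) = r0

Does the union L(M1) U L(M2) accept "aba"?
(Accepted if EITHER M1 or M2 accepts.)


M1: final=q0 accepted=False
M2: final=r2 accepted=True

Yes, union accepts


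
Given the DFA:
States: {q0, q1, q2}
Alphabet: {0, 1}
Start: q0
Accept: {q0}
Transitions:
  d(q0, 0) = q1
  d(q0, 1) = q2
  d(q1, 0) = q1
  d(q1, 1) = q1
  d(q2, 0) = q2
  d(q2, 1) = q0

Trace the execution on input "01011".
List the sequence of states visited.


Input: 01011
d(q0, 0) = q1
d(q1, 1) = q1
d(q1, 0) = q1
d(q1, 1) = q1
d(q1, 1) = q1


q0 -> q1 -> q1 -> q1 -> q1 -> q1


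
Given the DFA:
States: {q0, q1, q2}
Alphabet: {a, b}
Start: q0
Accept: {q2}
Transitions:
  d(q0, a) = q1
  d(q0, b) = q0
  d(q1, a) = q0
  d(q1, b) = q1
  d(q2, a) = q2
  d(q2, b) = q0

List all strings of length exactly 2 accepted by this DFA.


All strings of length 2: 4 total
Accepted: 0

None


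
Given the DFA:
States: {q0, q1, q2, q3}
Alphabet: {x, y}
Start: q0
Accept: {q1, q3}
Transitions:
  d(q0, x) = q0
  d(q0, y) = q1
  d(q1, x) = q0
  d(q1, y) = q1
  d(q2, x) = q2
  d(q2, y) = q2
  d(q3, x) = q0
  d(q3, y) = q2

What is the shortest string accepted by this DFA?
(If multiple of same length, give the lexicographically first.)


BFS by string length (lex-first path to each state shown):
  len 0: q0<-""
  len 1: q0<-"x", q1<-"y"
Found accept state at length 1.

"y"


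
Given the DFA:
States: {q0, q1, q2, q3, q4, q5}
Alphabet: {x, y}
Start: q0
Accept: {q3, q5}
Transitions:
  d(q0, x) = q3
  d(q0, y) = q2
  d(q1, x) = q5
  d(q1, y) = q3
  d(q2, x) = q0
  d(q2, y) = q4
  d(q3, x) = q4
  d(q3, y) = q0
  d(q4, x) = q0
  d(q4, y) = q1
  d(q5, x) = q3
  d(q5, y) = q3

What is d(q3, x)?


Looking up transition d(q3, x)

q4


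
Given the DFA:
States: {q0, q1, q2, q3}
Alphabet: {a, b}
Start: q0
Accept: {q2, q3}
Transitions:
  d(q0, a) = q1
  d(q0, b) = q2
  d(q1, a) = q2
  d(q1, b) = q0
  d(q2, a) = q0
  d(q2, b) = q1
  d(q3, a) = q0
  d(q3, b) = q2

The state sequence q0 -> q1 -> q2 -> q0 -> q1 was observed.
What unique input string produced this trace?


Trace back each transition to find the symbol:
  q0 --[a]--> q1
  q1 --[a]--> q2
  q2 --[a]--> q0
  q0 --[a]--> q1

"aaaa"


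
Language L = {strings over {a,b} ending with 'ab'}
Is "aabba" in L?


last two symbols = 'ba'

No, "aabba" is not in L


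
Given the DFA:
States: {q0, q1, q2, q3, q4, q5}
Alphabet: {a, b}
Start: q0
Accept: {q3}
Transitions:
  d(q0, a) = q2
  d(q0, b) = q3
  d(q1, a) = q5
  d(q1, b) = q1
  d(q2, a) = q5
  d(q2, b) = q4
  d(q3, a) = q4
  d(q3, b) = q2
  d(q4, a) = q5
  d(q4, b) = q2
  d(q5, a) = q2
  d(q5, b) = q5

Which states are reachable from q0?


BFS from q0:
  layer 0: {q0}
  layer 1: {q2, q3}
  layer 2: {q4, q5}

{q0, q2, q3, q4, q5}


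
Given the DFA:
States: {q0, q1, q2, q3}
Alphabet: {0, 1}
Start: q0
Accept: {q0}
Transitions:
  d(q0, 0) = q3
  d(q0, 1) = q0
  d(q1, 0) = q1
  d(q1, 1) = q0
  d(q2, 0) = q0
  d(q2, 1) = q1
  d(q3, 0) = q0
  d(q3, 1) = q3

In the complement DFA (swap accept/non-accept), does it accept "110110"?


Trace: q0 -> q0 -> q0 -> q3 -> q3 -> q3 -> q0
Final: q0
Original accept: {q0}
Complement: q0 is in original accept

No, complement rejects (original accepts)


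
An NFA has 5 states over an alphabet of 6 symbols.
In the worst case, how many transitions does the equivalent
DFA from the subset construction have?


Subset construction: one DFA state per subset of NFA states = 2^5 = 32 states.
Each DFA state has 6 outgoing transitions: 32 * 6 = 192

192


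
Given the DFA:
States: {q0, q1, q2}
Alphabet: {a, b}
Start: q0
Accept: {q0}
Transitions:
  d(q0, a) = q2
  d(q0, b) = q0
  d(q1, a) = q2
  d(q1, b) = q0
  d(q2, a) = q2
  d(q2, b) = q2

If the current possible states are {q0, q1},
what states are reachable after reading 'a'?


Apply transition on 'a' from each current state:
  d(q0, a) = q2
  d(q1, a) = q2

{q2}


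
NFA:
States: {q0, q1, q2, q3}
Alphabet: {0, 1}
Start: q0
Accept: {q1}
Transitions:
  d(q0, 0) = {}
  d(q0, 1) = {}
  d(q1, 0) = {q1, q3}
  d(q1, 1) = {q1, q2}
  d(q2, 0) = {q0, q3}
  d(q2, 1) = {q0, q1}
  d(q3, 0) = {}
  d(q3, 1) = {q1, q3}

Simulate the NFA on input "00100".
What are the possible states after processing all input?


Start: {q0}
  --0--> {}
  --0--> {}
  --1--> {}
  --0--> {}
  --0--> {}

{} (empty set, no valid transitions)


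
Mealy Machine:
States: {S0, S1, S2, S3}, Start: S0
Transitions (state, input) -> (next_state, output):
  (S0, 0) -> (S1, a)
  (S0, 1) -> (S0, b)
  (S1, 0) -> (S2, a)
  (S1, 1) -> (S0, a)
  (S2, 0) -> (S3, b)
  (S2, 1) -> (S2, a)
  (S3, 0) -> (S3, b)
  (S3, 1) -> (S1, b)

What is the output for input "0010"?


Step-by-step:
  (S0, 0) -> (S1, a)
  (S1, 0) -> (S2, a)
  (S2, 1) -> (S2, a)
  (S2, 0) -> (S3, b)

"aaab"


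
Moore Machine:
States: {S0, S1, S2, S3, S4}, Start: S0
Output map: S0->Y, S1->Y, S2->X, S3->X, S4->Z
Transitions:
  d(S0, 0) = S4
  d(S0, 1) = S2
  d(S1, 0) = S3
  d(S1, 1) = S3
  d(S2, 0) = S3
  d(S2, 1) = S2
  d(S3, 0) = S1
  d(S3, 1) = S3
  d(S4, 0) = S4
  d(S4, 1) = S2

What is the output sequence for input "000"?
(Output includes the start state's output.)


Start: S0 (output Y)
  --0--> S4 (output Z)
  --0--> S4 (output Z)
  --0--> S4 (output Z)

"YZZZ"


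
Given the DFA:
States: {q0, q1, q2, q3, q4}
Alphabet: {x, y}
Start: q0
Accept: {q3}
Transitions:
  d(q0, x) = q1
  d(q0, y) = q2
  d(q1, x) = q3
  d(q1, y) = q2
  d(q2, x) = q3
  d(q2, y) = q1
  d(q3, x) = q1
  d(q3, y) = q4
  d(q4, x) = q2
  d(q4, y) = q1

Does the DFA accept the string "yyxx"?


Trace: q0 -> q2 -> q1 -> q3 -> q1
Final state: q1
Accept states: {q3}

No, rejected (final state q1 is not an accept state)
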